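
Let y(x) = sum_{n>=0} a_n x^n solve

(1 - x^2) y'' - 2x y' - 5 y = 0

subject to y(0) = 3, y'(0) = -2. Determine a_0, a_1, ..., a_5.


Ansatz: y(x) = sum_{n>=0} a_n x^n, so y'(x) = sum_{n>=1} n a_n x^(n-1) and y''(x) = sum_{n>=2} n(n-1) a_n x^(n-2).
Substitute into P(x) y'' + Q(x) y' + R(x) y = 0 with P(x) = 1 - x^2, Q(x) = -2x, R(x) = -5, and match powers of x.
Initial conditions: a_0 = 3, a_1 = -2.
Setting the coefficient of each power of x to zero and solving order by order (substituting the coefficients already found):
  x^0: 2 a_2 - 5 a_0 = 0  ->  2 a_2 = 5 a_0 = 15  ->  a_2 = 15/2
  x^1: 6 a_3 - 7 a_1 = 0  ->  6 a_3 = 7 a_1 = -14  ->  a_3 = -7/3
  x^2: 12 a_4 - 11 a_2 = 0  ->  12 a_4 = 11 a_2 = 165/2  ->  a_4 = 55/8
  x^3: 20 a_5 - 17 a_3 = 0  ->  20 a_5 = 17 a_3 = -119/3  ->  a_5 = -119/60
Truncated series: y(x) = 3 - 2 x + (15/2) x^2 - (7/3) x^3 + (55/8) x^4 - (119/60) x^5 + O(x^6).

a_0 = 3; a_1 = -2; a_2 = 15/2; a_3 = -7/3; a_4 = 55/8; a_5 = -119/60


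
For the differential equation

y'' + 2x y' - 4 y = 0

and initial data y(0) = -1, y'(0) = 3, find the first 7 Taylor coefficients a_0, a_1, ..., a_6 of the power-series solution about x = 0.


Ansatz: y(x) = sum_{n>=0} a_n x^n, so y'(x) = sum_{n>=1} n a_n x^(n-1) and y''(x) = sum_{n>=2} n(n-1) a_n x^(n-2).
Substitute into P(x) y'' + Q(x) y' + R(x) y = 0 with P(x) = 1, Q(x) = 2x, R(x) = -4, and match powers of x.
Initial conditions: a_0 = -1, a_1 = 3.
Setting the coefficient of each power of x to zero and solving order by order (substituting the coefficients already found):
  x^0: 2 a_2 - 4 a_0 = 0  ->  2 a_2 = 4 a_0 = -4  ->  a_2 = -2
  x^1: 6 a_3 - 2 a_1 = 0  ->  6 a_3 = 2 a_1 = 6  ->  a_3 = 1
  x^2: 12 a_4 = 0  ->  a_4 = 0
  x^3: 20 a_5 + 2 a_3 = 0  ->  20 a_5 = -2 a_3 = -2  ->  a_5 = -1/10
  x^4: 30 a_6 + 4 a_4 = 0  ->  30 a_6 = -4 a_4 = 0  ->  a_6 = 0
Truncated series: y(x) = -1 + 3 x - 2 x^2 + x^3 - (1/10) x^5 + O(x^7).

a_0 = -1; a_1 = 3; a_2 = -2; a_3 = 1; a_4 = 0; a_5 = -1/10; a_6 = 0


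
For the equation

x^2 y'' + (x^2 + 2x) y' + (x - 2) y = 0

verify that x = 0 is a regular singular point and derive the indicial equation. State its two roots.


Divide by x^2 to reach normal form y'' + P_1(x) y' + P_2(x) y = 0 with P_1(x) = 1 + 2/x and P_2(x) = 1/x - 2/x^2.
x = 0 is a singular point because the y'-coefficient 1 + 2/x has a pole at x = 0 and the y-coefficient 1/x - 2/x^2 has a pole at x = 0.
It is a regular singular point because x P_1(x) = p(x) = x + 2 and x^2 P_2(x) = q(x) = x - 2 are polynomials, hence analytic at x = 0.
p(0) = 2,  q(0) = -2.
Indicial equation: r(r-1) + p(0) r + q(0) = 0, i.e. r^2 + (p(0) - 1) r + q(0) = 0, i.e. r^2 + 1 r - 2 = 0.
Discriminant: (1)^2 - 4(-2) = 9, so r = (-1 ± 3)/2.
Solving: r_1 = 1, r_2 = -2.

indicial: r^2 + 1 r - 2 = 0; roots r_1 = 1, r_2 = -2


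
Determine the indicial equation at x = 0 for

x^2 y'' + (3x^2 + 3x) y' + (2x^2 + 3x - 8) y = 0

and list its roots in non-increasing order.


Divide by x^2 to reach normal form y'' + P_1(x) y' + P_2(x) y = 0 with P_1(x) = 3 + 3/x and P_2(x) = 2 + 3/x - 8/x^2.
x = 0 is a singular point because the y'-coefficient 3 + 3/x has a pole at x = 0 and the y-coefficient 2 + 3/x - 8/x^2 has a pole at x = 0.
It is a regular singular point because x P_1(x) = p(x) = 3x + 3 and x^2 P_2(x) = q(x) = 2x^2 + 3x - 8 are polynomials, hence analytic at x = 0.
p(0) = 3,  q(0) = -8.
Indicial equation: r(r-1) + p(0) r + q(0) = 0, i.e. r^2 + (p(0) - 1) r + q(0) = 0, i.e. r^2 + 2 r - 8 = 0.
Discriminant: (2)^2 - 4(-8) = 36, so r = (-2 ± 6)/2.
Solving: r_1 = 2, r_2 = -4.

indicial: r^2 + 2 r - 8 = 0; roots r_1 = 2, r_2 = -4


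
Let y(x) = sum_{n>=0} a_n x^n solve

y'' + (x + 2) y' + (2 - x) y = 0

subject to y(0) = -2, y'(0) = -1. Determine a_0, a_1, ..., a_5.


Ansatz: y(x) = sum_{n>=0} a_n x^n, so y'(x) = sum_{n>=1} n a_n x^(n-1) and y''(x) = sum_{n>=2} n(n-1) a_n x^(n-2).
Substitute into P(x) y'' + Q(x) y' + R(x) y = 0 with P(x) = 1, Q(x) = x + 2, R(x) = 2 - x, and match powers of x.
Initial conditions: a_0 = -2, a_1 = -1.
Setting the coefficient of each power of x to zero and solving order by order (substituting the coefficients already found):
  x^0: 2 a_2 + 2 a_1 + 2 a_0 = 0  ->  2 a_2 = -2 a_1 - 2 a_0 = 6  ->  a_2 = 3
  x^1: 6 a_3 + 4 a_2 + 3 a_1 - a_0 = 0  ->  6 a_3 = -4 a_2 - 3 a_1 + a_0 = -11  ->  a_3 = -11/6
  x^2: 12 a_4 + 6 a_3 + 4 a_2 - a_1 = 0  ->  12 a_4 = -6 a_3 - 4 a_2 + a_1 = -2  ->  a_4 = -1/6
  x^3: 20 a_5 + 8 a_4 + 5 a_3 - a_2 = 0  ->  20 a_5 = -8 a_4 - 5 a_3 + a_2 = 27/2  ->  a_5 = 27/40
Truncated series: y(x) = -2 - x + 3 x^2 - (11/6) x^3 - (1/6) x^4 + (27/40) x^5 + O(x^6).

a_0 = -2; a_1 = -1; a_2 = 3; a_3 = -11/6; a_4 = -1/6; a_5 = 27/40


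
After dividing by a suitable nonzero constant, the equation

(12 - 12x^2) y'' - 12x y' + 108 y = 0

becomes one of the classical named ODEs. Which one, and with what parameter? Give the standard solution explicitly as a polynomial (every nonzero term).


All three coefficients share the factor 12; dividing through by 12 gives  (1 - x^2) y'' - x y' + 9 y = 0.
This matches the Chebyshev equation (1 - x^2) y'' - x y' + n^2 y = 0 (note the -x y' term, not -2x y') with n^2 = 9, so n = 3; the polynomial solution is T_3(x).
With y = sum_k a_k x^k, matching x^k gives (k+2)(k+1) a_{k+2} = (k^2 - n^2) a_k = (k - 3)(k + 3) a_k. The right side vanishes at k = 3, so the series with the parity of 3 terminates at degree 3.
Standard normalization: leading coefficient of T_n is 2^(n-1), so a_3 = 2^2 = 4. Work downward with a_k = (k+1)(k+2) a_{k+2} / ((k - 3)(k + 3)):
  a_1 = (2)(3)(4) / ((1 - 3)(1 + 3)) = 24/(-8) = -3
Hence T_3(x) = 4 x^3 - 3 x.

T_3(x); series = 4 x^3 - 3 x


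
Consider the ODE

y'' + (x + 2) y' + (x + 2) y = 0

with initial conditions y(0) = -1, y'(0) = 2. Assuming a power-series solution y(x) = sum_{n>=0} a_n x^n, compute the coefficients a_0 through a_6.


Ansatz: y(x) = sum_{n>=0} a_n x^n, so y'(x) = sum_{n>=1} n a_n x^(n-1) and y''(x) = sum_{n>=2} n(n-1) a_n x^(n-2).
Substitute into P(x) y'' + Q(x) y' + R(x) y = 0 with P(x) = 1, Q(x) = x + 2, R(x) = x + 2, and match powers of x.
Initial conditions: a_0 = -1, a_1 = 2.
Setting the coefficient of each power of x to zero and solving order by order (substituting the coefficients already found):
  x^0: 2 a_2 + 2 a_1 + 2 a_0 = 0  ->  2 a_2 = -2 a_1 - 2 a_0 = -2  ->  a_2 = -1
  x^1: 6 a_3 + 4 a_2 + 3 a_1 + a_0 = 0  ->  6 a_3 = -4 a_2 - 3 a_1 - a_0 = -1  ->  a_3 = -1/6
  x^2: 12 a_4 + 6 a_3 + 4 a_2 + a_1 = 0  ->  12 a_4 = -6 a_3 - 4 a_2 - a_1 = 3  ->  a_4 = 1/4
  x^3: 20 a_5 + 8 a_4 + 5 a_3 + a_2 = 0  ->  20 a_5 = -8 a_4 - 5 a_3 - a_2 = -1/6  ->  a_5 = -1/120
  x^4: 30 a_6 + 10 a_5 + 6 a_4 + a_3 = 0  ->  30 a_6 = -10 a_5 - 6 a_4 - a_3 = -5/4  ->  a_6 = -1/24
Truncated series: y(x) = -1 + 2 x - x^2 - (1/6) x^3 + (1/4) x^4 - (1/120) x^5 - (1/24) x^6 + O(x^7).

a_0 = -1; a_1 = 2; a_2 = -1; a_3 = -1/6; a_4 = 1/4; a_5 = -1/120; a_6 = -1/24


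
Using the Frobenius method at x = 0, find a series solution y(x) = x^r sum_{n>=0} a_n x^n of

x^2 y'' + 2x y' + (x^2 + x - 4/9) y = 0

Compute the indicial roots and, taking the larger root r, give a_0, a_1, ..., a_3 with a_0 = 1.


Write in Frobenius form y'' + (p(x)/x) y' + (q(x)/x^2) y = 0:
  p(x) = 2,  q(x) = x^2 + x - 4/9.
Indicial equation: r(r-1) + (2) r + (-4/9) = 0 -> roots r_1 = 1/3, r_2 = -4/3.
Take r = r_1 = 1/3. Let y(x) = x^r sum_{n>=0} a_n x^n with a_0 = 1.
Substitute y = x^r sum a_n x^n and match x^{r+n}. The recurrence is
  D(n) a_n + 1 a_{n-1} + 1 a_{n-2} = 0,  where D(n) = (r+n)(r+n-1) + (2)(r+n) + (-4/9).
  a_n = [-1 a_{n-1} - 1 a_{n-2}] / D(n).
Since the indicial polynomial factors as (r - r_1)(r - r_2), D(n) = (r_1 + n - r_1)(r_1 + n - r_2) = n(n + 5/3).
Evaluating step by step (a_0 = 1):
  n = 1: D(1) = 1(1 + 5/3) = 8/3; numerator = -1(1) = -1; a_1 = (-1)/(8/3) = -3/8
  n = 2: D(2) = 2(2 + 5/3) = 22/3; numerator = -1(-3/8) - 1(1) = -5/8; a_2 = (-5/8)/(22/3) = -15/176
  n = 3: D(3) = 3(3 + 5/3) = 14; numerator = -1(-15/176) - 1(-3/8) = 81/176; a_3 = (81/176)/(14) = 81/2464

r = 1/3; a_0 = 1; a_1 = -3/8; a_2 = -15/176; a_3 = 81/2464


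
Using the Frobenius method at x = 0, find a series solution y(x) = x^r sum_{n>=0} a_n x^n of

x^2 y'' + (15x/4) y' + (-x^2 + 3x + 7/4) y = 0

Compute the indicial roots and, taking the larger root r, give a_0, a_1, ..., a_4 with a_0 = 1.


Write in Frobenius form y'' + (p(x)/x) y' + (q(x)/x^2) y = 0:
  p(x) = 15/4,  q(x) = -x^2 + 3x + 7/4.
Indicial equation: r(r-1) + (15/4) r + (7/4) = 0 -> roots r_1 = -1, r_2 = -7/4.
Take r = r_1 = -1. Let y(x) = x^r sum_{n>=0} a_n x^n with a_0 = 1.
Substitute y = x^r sum a_n x^n and match x^{r+n}. The recurrence is
  D(n) a_n + 3 a_{n-1} - 1 a_{n-2} = 0,  where D(n) = (r+n)(r+n-1) + (15/4)(r+n) + (7/4).
  a_n = [-3 a_{n-1} + 1 a_{n-2}] / D(n).
Since the indicial polynomial factors as (r - r_1)(r - r_2), D(n) = (r_1 + n - r_1)(r_1 + n - r_2) = n(n + 3/4).
Evaluating step by step (a_0 = 1):
  n = 1: D(1) = 1(1 + 3/4) = 7/4; numerator = -3(1) = -3; a_1 = (-3)/(7/4) = -12/7
  n = 2: D(2) = 2(2 + 3/4) = 11/2; numerator = -3(-12/7) + 1(1) = 43/7; a_2 = (43/7)/(11/2) = 86/77
  n = 3: D(3) = 3(3 + 3/4) = 45/4; numerator = -3(86/77) + 1(-12/7) = -390/77; a_3 = (-390/77)/(45/4) = -104/231
  n = 4: D(4) = 4(4 + 3/4) = 19; numerator = -3(-104/231) + 1(86/77) = 190/77; a_4 = (190/77)/(19) = 10/77

r = -1; a_0 = 1; a_1 = -12/7; a_2 = 86/77; a_3 = -104/231; a_4 = 10/77


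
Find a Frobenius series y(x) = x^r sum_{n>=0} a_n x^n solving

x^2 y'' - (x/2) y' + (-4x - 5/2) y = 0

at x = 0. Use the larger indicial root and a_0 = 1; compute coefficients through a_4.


Write in Frobenius form y'' + (p(x)/x) y' + (q(x)/x^2) y = 0:
  p(x) = -1/2,  q(x) = -4x - 5/2.
Indicial equation: r(r-1) + (-1/2) r + (-5/2) = 0 -> roots r_1 = 5/2, r_2 = -1.
Take r = r_1 = 5/2. Let y(x) = x^r sum_{n>=0} a_n x^n with a_0 = 1.
Substitute y = x^r sum a_n x^n and match x^{r+n}. The recurrence is
  D(n) a_n - 4 a_{n-1} = 0,  where D(n) = (r+n)(r+n-1) + (-1/2)(r+n) + (-5/2).
  a_n = 4 / D(n) * a_{n-1}.
Since the indicial polynomial factors as (r - r_1)(r - r_2), D(n) = (r_1 + n - r_1)(r_1 + n - r_2) = n(n + 7/2).
Evaluating step by step (a_0 = 1):
  n = 1: D(1) = 1(1 + 7/2) = 9/2; numerator = 4(1) = 4; a_1 = (4)/(9/2) = 8/9
  n = 2: D(2) = 2(2 + 7/2) = 11; numerator = 4(8/9) = 32/9; a_2 = (32/9)/(11) = 32/99
  n = 3: D(3) = 3(3 + 7/2) = 39/2; numerator = 4(32/99) = 128/99; a_3 = (128/99)/(39/2) = 256/3861
  n = 4: D(4) = 4(4 + 7/2) = 30; numerator = 4(256/3861) = 1024/3861; a_4 = (1024/3861)/(30) = 512/57915

r = 5/2; a_0 = 1; a_1 = 8/9; a_2 = 32/99; a_3 = 256/3861; a_4 = 512/57915


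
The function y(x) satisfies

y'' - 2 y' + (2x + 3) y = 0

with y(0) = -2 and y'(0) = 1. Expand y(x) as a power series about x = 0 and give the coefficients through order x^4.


Ansatz: y(x) = sum_{n>=0} a_n x^n, so y'(x) = sum_{n>=1} n a_n x^(n-1) and y''(x) = sum_{n>=2} n(n-1) a_n x^(n-2).
Substitute into P(x) y'' + Q(x) y' + R(x) y = 0 with P(x) = 1, Q(x) = -2, R(x) = 2x + 3, and match powers of x.
Initial conditions: a_0 = -2, a_1 = 1.
Setting the coefficient of each power of x to zero and solving order by order (substituting the coefficients already found):
  x^0: 2 a_2 - 2 a_1 + 3 a_0 = 0  ->  2 a_2 = 2 a_1 - 3 a_0 = 8  ->  a_2 = 4
  x^1: 6 a_3 - 4 a_2 + 3 a_1 + 2 a_0 = 0  ->  6 a_3 = 4 a_2 - 3 a_1 - 2 a_0 = 17  ->  a_3 = 17/6
  x^2: 12 a_4 - 6 a_3 + 3 a_2 + 2 a_1 = 0  ->  12 a_4 = 6 a_3 - 3 a_2 - 2 a_1 = 3  ->  a_4 = 1/4
Truncated series: y(x) = -2 + x + 4 x^2 + (17/6) x^3 + (1/4) x^4 + O(x^5).

a_0 = -2; a_1 = 1; a_2 = 4; a_3 = 17/6; a_4 = 1/4


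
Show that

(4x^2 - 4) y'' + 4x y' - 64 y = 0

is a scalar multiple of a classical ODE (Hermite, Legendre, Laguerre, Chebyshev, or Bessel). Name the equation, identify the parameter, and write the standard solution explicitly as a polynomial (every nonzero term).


All three coefficients share the factor -4; dividing through by -4 gives  (1 - x^2) y'' - x y' + 16 y = 0.
This matches the Chebyshev equation (1 - x^2) y'' - x y' + n^2 y = 0 (note the -x y' term, not -2x y') with n^2 = 16, so n = 4; the polynomial solution is T_4(x).
With y = sum_k a_k x^k, matching x^k gives (k+2)(k+1) a_{k+2} = (k^2 - n^2) a_k = (k - 4)(k + 4) a_k. The right side vanishes at k = 4, so the series with the parity of 4 terminates at degree 4.
Standard normalization: leading coefficient of T_n is 2^(n-1), so a_4 = 2^3 = 8. Work downward with a_k = (k+1)(k+2) a_{k+2} / ((k - 4)(k + 4)):
  a_2 = (3)(4)(8) / ((2 - 4)(2 + 4)) = 96/(-12) = -8
  a_0 = (1)(2)(-8) / ((0 - 4)(0 + 4)) = -16/(-16) = 1
Hence T_4(x) = 8 x^4 - 8 x^2 + 1.

T_4(x); series = 8 x^4 - 8 x^2 + 1


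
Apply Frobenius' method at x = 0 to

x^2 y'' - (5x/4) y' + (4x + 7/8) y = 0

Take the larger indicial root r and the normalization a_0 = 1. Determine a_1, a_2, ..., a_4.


Write in Frobenius form y'' + (p(x)/x) y' + (q(x)/x^2) y = 0:
  p(x) = -5/4,  q(x) = 4x + 7/8.
Indicial equation: r(r-1) + (-5/4) r + (7/8) = 0 -> roots r_1 = 7/4, r_2 = 1/2.
Take r = r_1 = 7/4. Let y(x) = x^r sum_{n>=0} a_n x^n with a_0 = 1.
Substitute y = x^r sum a_n x^n and match x^{r+n}. The recurrence is
  D(n) a_n + 4 a_{n-1} = 0,  where D(n) = (r+n)(r+n-1) + (-5/4)(r+n) + (7/8).
  a_n = -4 / D(n) * a_{n-1}.
Since the indicial polynomial factors as (r - r_1)(r - r_2), D(n) = (r_1 + n - r_1)(r_1 + n - r_2) = n(n + 5/4).
Evaluating step by step (a_0 = 1):
  n = 1: D(1) = 1(1 + 5/4) = 9/4; numerator = -4(1) = -4; a_1 = (-4)/(9/4) = -16/9
  n = 2: D(2) = 2(2 + 5/4) = 13/2; numerator = -4(-16/9) = 64/9; a_2 = (64/9)/(13/2) = 128/117
  n = 3: D(3) = 3(3 + 5/4) = 51/4; numerator = -4(128/117) = -512/117; a_3 = (-512/117)/(51/4) = -2048/5967
  n = 4: D(4) = 4(4 + 5/4) = 21; numerator = -4(-2048/5967) = 8192/5967; a_4 = (8192/5967)/(21) = 8192/125307

r = 7/4; a_0 = 1; a_1 = -16/9; a_2 = 128/117; a_3 = -2048/5967; a_4 = 8192/125307


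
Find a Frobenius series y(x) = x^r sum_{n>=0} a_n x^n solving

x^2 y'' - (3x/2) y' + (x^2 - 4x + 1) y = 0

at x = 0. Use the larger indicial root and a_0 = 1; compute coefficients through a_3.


Write in Frobenius form y'' + (p(x)/x) y' + (q(x)/x^2) y = 0:
  p(x) = -3/2,  q(x) = x^2 - 4x + 1.
Indicial equation: r(r-1) + (-3/2) r + (1) = 0 -> roots r_1 = 2, r_2 = 1/2.
Take r = r_1 = 2. Let y(x) = x^r sum_{n>=0} a_n x^n with a_0 = 1.
Substitute y = x^r sum a_n x^n and match x^{r+n}. The recurrence is
  D(n) a_n - 4 a_{n-1} + 1 a_{n-2} = 0,  where D(n) = (r+n)(r+n-1) + (-3/2)(r+n) + (1).
  a_n = [4 a_{n-1} - 1 a_{n-2}] / D(n).
Since the indicial polynomial factors as (r - r_1)(r - r_2), D(n) = (r_1 + n - r_1)(r_1 + n - r_2) = n(n + 3/2).
Evaluating step by step (a_0 = 1):
  n = 1: D(1) = 1(1 + 3/2) = 5/2; numerator = 4(1) = 4; a_1 = (4)/(5/2) = 8/5
  n = 2: D(2) = 2(2 + 3/2) = 7; numerator = 4(8/5) - 1(1) = 27/5; a_2 = (27/5)/(7) = 27/35
  n = 3: D(3) = 3(3 + 3/2) = 27/2; numerator = 4(27/35) - 1(8/5) = 52/35; a_3 = (52/35)/(27/2) = 104/945

r = 2; a_0 = 1; a_1 = 8/5; a_2 = 27/35; a_3 = 104/945


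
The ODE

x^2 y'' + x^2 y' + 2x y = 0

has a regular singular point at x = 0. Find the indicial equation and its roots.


Divide by x^2 to reach normal form y'' + P_1(x) y' + P_2(x) y = 0 with P_1(x) = 1 and P_2(x) = 2/x.
x = 0 is a singular point because the y-coefficient 2/x has a pole at x = 0.
It is a regular singular point because x P_1(x) = p(x) = x and x^2 P_2(x) = q(x) = 2x are polynomials, hence analytic at x = 0.
p(0) = 0,  q(0) = 0.
Indicial equation: r(r-1) + p(0) r + q(0) = 0, i.e. r^2 + (p(0) - 1) r + q(0) = 0, i.e. r^2 - 1 r = 0.
Discriminant: (-1)^2 - 4(0) = 1, so r = (1 ± 1)/2.
Solving: r_1 = 1, r_2 = 0.

indicial: r^2 - 1 r = 0; roots r_1 = 1, r_2 = 0


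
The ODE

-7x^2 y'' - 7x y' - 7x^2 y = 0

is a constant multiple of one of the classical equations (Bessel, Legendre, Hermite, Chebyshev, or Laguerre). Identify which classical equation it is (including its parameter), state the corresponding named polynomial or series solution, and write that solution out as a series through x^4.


All three coefficients share the factor -7; dividing through by -7 gives  x^2 y'' + x y' + x^2 y = 0.
This matches the Bessel equation x^2 y'' + x y' + (x^2 - nu^2) y = 0 with nu^2 = 0, so nu = 0; the solution bounded at x = 0 is J_0(x).
Frobenius at x = 0: indicial roots ±nu; for r = nu the recurrence k(k + 2nu) c_k = -c_{k-2} gives the standard series J_nu(x) = sum_{k>=0} (-1)^k / (k! (k+nu)!) (x/2)^(2k+nu). Evaluate the first 3 terms:
  k = 0: (-1)^0 / (0! * 0! * 2^0) x^0 = 1/(1*1*1) x^0 = (1) x^0
  k = 1: (-1)^1 / (1! * 1! * 2^2) x^2 = -1/(1*1*4) x^2 = (-1/4) x^2
  k = 2: (-1)^2 / (2! * 2! * 2^4) x^4 = 1/(2*2*16) x^4 = (1/64) x^4
Hence J_0(x) = x^4/64 - x^2/4 + 1 + ....

J_0(x); series = x^4/64 - x^2/4 + 1


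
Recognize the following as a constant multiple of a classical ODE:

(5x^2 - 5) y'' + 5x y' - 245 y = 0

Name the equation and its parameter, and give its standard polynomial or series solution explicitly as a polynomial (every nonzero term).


All three coefficients share the factor -5; dividing through by -5 gives  (1 - x^2) y'' - x y' + 49 y = 0.
This matches the Chebyshev equation (1 - x^2) y'' - x y' + n^2 y = 0 (note the -x y' term, not -2x y') with n^2 = 49, so n = 7; the polynomial solution is T_7(x).
With y = sum_k a_k x^k, matching x^k gives (k+2)(k+1) a_{k+2} = (k^2 - n^2) a_k = (k - 7)(k + 7) a_k. The right side vanishes at k = 7, so the series with the parity of 7 terminates at degree 7.
Standard normalization: leading coefficient of T_n is 2^(n-1), so a_7 = 2^6 = 64. Work downward with a_k = (k+1)(k+2) a_{k+2} / ((k - 7)(k + 7)):
  a_5 = (6)(7)(64) / ((5 - 7)(5 + 7)) = 2688/(-24) = -112
  a_3 = (4)(5)(-112) / ((3 - 7)(3 + 7)) = -2240/(-40) = 56
  a_1 = (2)(3)(56) / ((1 - 7)(1 + 7)) = 336/(-48) = -7
Hence T_7(x) = 64 x^7 - 112 x^5 + 56 x^3 - 7 x.

T_7(x); series = 64 x^7 - 112 x^5 + 56 x^3 - 7 x


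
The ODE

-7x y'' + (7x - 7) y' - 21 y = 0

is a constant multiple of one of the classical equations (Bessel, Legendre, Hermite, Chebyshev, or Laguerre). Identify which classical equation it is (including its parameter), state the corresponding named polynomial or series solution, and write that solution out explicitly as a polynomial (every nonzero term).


All three coefficients share the factor -7; dividing through by -7 gives  x y'' + (1 - x) y' + 3 y = 0.
This matches the Laguerre equation x y'' + (1 - x) y' + n y = 0 with n = 3; the polynomial solution is L_3(x).
With y = sum_k a_k x^k, matching x^k gives (k+1)k a_{k+1} + (k+1) a_{k+1} - k a_k + n a_k = 0, i.e. (k+1)^2 a_{k+1} = (k - n) a_k = (k - 3) a_k. The right side vanishes at k = 3, so the series terminates at degree 3.
Standard normalization L_n(0) = 1 gives a_0 = 1. Work upward with a_{k+1} = (k - 3) a_k / (k+1)^2:
  a_1 = (0 - 3)(1) / 1^2 = -3/1 = -3
  a_2 = (1 - 3)(-3) / 2^2 = 6/4 = 3/2
  a_3 = (2 - 3)(3/2) / 3^2 = (-3/2)/9 = -1/6
Hence L_3(x) = -x^3/6 + 3 x^2/2 - 3 x + 1.

L_3(x); series = -x^3/6 + 3 x^2/2 - 3 x + 1


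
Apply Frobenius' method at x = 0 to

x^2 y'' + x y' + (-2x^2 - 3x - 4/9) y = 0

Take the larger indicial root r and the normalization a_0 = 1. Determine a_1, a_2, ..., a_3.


Write in Frobenius form y'' + (p(x)/x) y' + (q(x)/x^2) y = 0:
  p(x) = 1,  q(x) = -2x^2 - 3x - 4/9.
Indicial equation: r(r-1) + (1) r + (-4/9) = 0 -> roots r_1 = 2/3, r_2 = -2/3.
Take r = r_1 = 2/3. Let y(x) = x^r sum_{n>=0} a_n x^n with a_0 = 1.
Substitute y = x^r sum a_n x^n and match x^{r+n}. The recurrence is
  D(n) a_n - 3 a_{n-1} - 2 a_{n-2} = 0,  where D(n) = (r+n)(r+n-1) + (1)(r+n) + (-4/9).
  a_n = [3 a_{n-1} + 2 a_{n-2}] / D(n).
Since the indicial polynomial factors as (r - r_1)(r - r_2), D(n) = (r_1 + n - r_1)(r_1 + n - r_2) = n(n + 4/3).
Evaluating step by step (a_0 = 1):
  n = 1: D(1) = 1(1 + 4/3) = 7/3; numerator = 3(1) = 3; a_1 = (3)/(7/3) = 9/7
  n = 2: D(2) = 2(2 + 4/3) = 20/3; numerator = 3(9/7) + 2(1) = 41/7; a_2 = (41/7)/(20/3) = 123/140
  n = 3: D(3) = 3(3 + 4/3) = 13; numerator = 3(123/140) + 2(9/7) = 729/140; a_3 = (729/140)/(13) = 729/1820

r = 2/3; a_0 = 1; a_1 = 9/7; a_2 = 123/140; a_3 = 729/1820


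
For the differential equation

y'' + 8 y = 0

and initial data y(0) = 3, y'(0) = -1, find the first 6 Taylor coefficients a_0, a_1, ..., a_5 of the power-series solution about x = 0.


Ansatz: y(x) = sum_{n>=0} a_n x^n, so y'(x) = sum_{n>=1} n a_n x^(n-1) and y''(x) = sum_{n>=2} n(n-1) a_n x^(n-2).
Substitute into P(x) y'' + Q(x) y' + R(x) y = 0 with P(x) = 1, Q(x) = 0, R(x) = 8, and match powers of x.
Initial conditions: a_0 = 3, a_1 = -1.
Setting the coefficient of each power of x to zero and solving order by order (substituting the coefficients already found):
  x^0: 2 a_2 + 8 a_0 = 0  ->  2 a_2 = -8 a_0 = -24  ->  a_2 = -12
  x^1: 6 a_3 + 8 a_1 = 0  ->  6 a_3 = -8 a_1 = 8  ->  a_3 = 4/3
  x^2: 12 a_4 + 8 a_2 = 0  ->  12 a_4 = -8 a_2 = 96  ->  a_4 = 8
  x^3: 20 a_5 + 8 a_3 = 0  ->  20 a_5 = -8 a_3 = -32/3  ->  a_5 = -8/15
Truncated series: y(x) = 3 - x - 12 x^2 + (4/3) x^3 + 8 x^4 - (8/15) x^5 + O(x^6).

a_0 = 3; a_1 = -1; a_2 = -12; a_3 = 4/3; a_4 = 8; a_5 = -8/15


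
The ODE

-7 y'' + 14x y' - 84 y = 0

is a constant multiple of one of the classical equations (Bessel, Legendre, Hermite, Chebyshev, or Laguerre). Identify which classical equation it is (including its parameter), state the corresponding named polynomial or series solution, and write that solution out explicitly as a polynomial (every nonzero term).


All three coefficients share the factor -7; dividing through by -7 gives  y'' - 2x y' + 12 y = 0.
This matches the Hermite equation y'' - 2x y' + 2n y = 0 with 2n = 12, so n = 6; the polynomial solution is H_6(x).
With y = sum_k a_k x^k, matching x^k gives (k+2)(k+1) a_{k+2} = 2(k - n) a_k = 2(k - 6) a_k. The right side vanishes at k = 6, so the series with the parity of 6 terminates at degree 6.
Standard normalization: leading coefficient of H_n is 2^n, so a_6 = 2^6 = 64. Work downward with a_k = (k+1)(k+2) a_{k+2} / (2(k - n)):
  a_4 = (5)(6)(64) / (2(4 - 6)) = 1920/(-4) = -480
  a_2 = (3)(4)(-480) / (2(2 - 6)) = -5760/(-8) = 720
  a_0 = (1)(2)(720) / (2(0 - 6)) = 1440/(-12) = -120
Hence H_6(x) = 64 x^6 - 480 x^4 + 720 x^2 - 120.

H_6(x); series = 64 x^6 - 480 x^4 + 720 x^2 - 120


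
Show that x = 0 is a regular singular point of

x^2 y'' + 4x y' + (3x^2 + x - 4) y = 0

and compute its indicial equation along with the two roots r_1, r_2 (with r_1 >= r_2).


Divide by x^2 to reach normal form y'' + P_1(x) y' + P_2(x) y = 0 with P_1(x) = 4/x and P_2(x) = 3 + 1/x - 4/x^2.
x = 0 is a singular point because the y'-coefficient 4/x has a pole at x = 0 and the y-coefficient 3 + 1/x - 4/x^2 has a pole at x = 0.
It is a regular singular point because x P_1(x) = p(x) = 4 and x^2 P_2(x) = q(x) = 3x^2 + x - 4 are polynomials, hence analytic at x = 0.
p(0) = 4,  q(0) = -4.
Indicial equation: r(r-1) + p(0) r + q(0) = 0, i.e. r^2 + (p(0) - 1) r + q(0) = 0, i.e. r^2 + 3 r - 4 = 0.
Discriminant: (3)^2 - 4(-4) = 25, so r = (-3 ± 5)/2.
Solving: r_1 = 1, r_2 = -4.

indicial: r^2 + 3 r - 4 = 0; roots r_1 = 1, r_2 = -4


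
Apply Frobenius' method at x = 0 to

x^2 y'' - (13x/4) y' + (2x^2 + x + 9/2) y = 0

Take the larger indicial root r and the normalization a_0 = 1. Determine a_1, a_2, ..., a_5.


Write in Frobenius form y'' + (p(x)/x) y' + (q(x)/x^2) y = 0:
  p(x) = -13/4,  q(x) = 2x^2 + x + 9/2.
Indicial equation: r(r-1) + (-13/4) r + (9/2) = 0 -> roots r_1 = 9/4, r_2 = 2.
Take r = r_1 = 9/4. Let y(x) = x^r sum_{n>=0} a_n x^n with a_0 = 1.
Substitute y = x^r sum a_n x^n and match x^{r+n}. The recurrence is
  D(n) a_n + 1 a_{n-1} + 2 a_{n-2} = 0,  where D(n) = (r+n)(r+n-1) + (-13/4)(r+n) + (9/2).
  a_n = [-1 a_{n-1} - 2 a_{n-2}] / D(n).
Since the indicial polynomial factors as (r - r_1)(r - r_2), D(n) = (r_1 + n - r_1)(r_1 + n - r_2) = n(n + 1/4).
Evaluating step by step (a_0 = 1):
  n = 1: D(1) = 1(1 + 1/4) = 5/4; numerator = -1(1) = -1; a_1 = (-1)/(5/4) = -4/5
  n = 2: D(2) = 2(2 + 1/4) = 9/2; numerator = -1(-4/5) - 2(1) = -6/5; a_2 = (-6/5)/(9/2) = -4/15
  n = 3: D(3) = 3(3 + 1/4) = 39/4; numerator = -1(-4/15) - 2(-4/5) = 28/15; a_3 = (28/15)/(39/4) = 112/585
  n = 4: D(4) = 4(4 + 1/4) = 17; numerator = -1(112/585) - 2(-4/15) = 40/117; a_4 = (40/117)/(17) = 40/1989
  n = 5: D(5) = 5(5 + 1/4) = 105/4; numerator = -1(40/1989) - 2(112/585) = -1336/3315; a_5 = (-1336/3315)/(105/4) = -5344/348075

r = 9/4; a_0 = 1; a_1 = -4/5; a_2 = -4/15; a_3 = 112/585; a_4 = 40/1989; a_5 = -5344/348075


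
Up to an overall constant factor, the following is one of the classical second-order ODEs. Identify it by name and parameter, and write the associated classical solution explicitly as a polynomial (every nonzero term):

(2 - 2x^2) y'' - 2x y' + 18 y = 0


All three coefficients share the factor 2; dividing through by 2 gives  (1 - x^2) y'' - x y' + 9 y = 0.
This matches the Chebyshev equation (1 - x^2) y'' - x y' + n^2 y = 0 (note the -x y' term, not -2x y') with n^2 = 9, so n = 3; the polynomial solution is T_3(x).
With y = sum_k a_k x^k, matching x^k gives (k+2)(k+1) a_{k+2} = (k^2 - n^2) a_k = (k - 3)(k + 3) a_k. The right side vanishes at k = 3, so the series with the parity of 3 terminates at degree 3.
Standard normalization: leading coefficient of T_n is 2^(n-1), so a_3 = 2^2 = 4. Work downward with a_k = (k+1)(k+2) a_{k+2} / ((k - 3)(k + 3)):
  a_1 = (2)(3)(4) / ((1 - 3)(1 + 3)) = 24/(-8) = -3
Hence T_3(x) = 4 x^3 - 3 x.

T_3(x); series = 4 x^3 - 3 x


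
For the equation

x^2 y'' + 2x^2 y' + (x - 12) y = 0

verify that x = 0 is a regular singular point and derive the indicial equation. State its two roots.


Divide by x^2 to reach normal form y'' + P_1(x) y' + P_2(x) y = 0 with P_1(x) = 2 and P_2(x) = 1/x - 12/x^2.
x = 0 is a singular point because the y-coefficient 1/x - 12/x^2 has a pole at x = 0.
It is a regular singular point because x P_1(x) = p(x) = 2x and x^2 P_2(x) = q(x) = x - 12 are polynomials, hence analytic at x = 0.
p(0) = 0,  q(0) = -12.
Indicial equation: r(r-1) + p(0) r + q(0) = 0, i.e. r^2 + (p(0) - 1) r + q(0) = 0, i.e. r^2 - 1 r - 12 = 0.
Discriminant: (-1)^2 - 4(-12) = 49, so r = (1 ± 7)/2.
Solving: r_1 = 4, r_2 = -3.

indicial: r^2 - 1 r - 12 = 0; roots r_1 = 4, r_2 = -3


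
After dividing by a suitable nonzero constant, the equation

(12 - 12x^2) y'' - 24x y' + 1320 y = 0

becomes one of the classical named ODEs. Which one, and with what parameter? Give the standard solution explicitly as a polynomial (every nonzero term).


All three coefficients share the factor 12; dividing through by 12 gives  (1 - x^2) y'' - 2x y' + 110 y = 0.
This matches the Legendre equation (1 - x^2) y'' - 2x y' + n(n+1) y = 0 (note the -2x y' term) with n(n+1) = 110, so n = 10; the polynomial solution is P_10(x).
With y = sum_k a_k x^k, matching x^k gives (k+2)(k+1) a_{k+2} = [k(k+1) - n(n+1)] a_k = (k - 10)(k + 11) a_k. The right side vanishes at k = 10, so the series with the parity of 10 terminates at degree 10.
Standard normalization (P_n(1) = 1): leading coefficient (2n)!/(2^n (n!)^2) = 2432902008176640000/(1024*13168189440000) = 46189/256, so a_10 = 46189/256. Work downward with a_k = (k+1)(k+2) a_{k+2} / ((k - 10)(k + 11)):
  a_8 = (9)(10)(46189/256) / ((8 - 10)(8 + 11)) = (2078505/128)/(-38) = -109395/256
  a_6 = (7)(8)(-109395/256) / ((6 - 10)(6 + 11)) = (-765765/32)/(-68) = 45045/128
  a_4 = (5)(6)(45045/128) / ((4 - 10)(4 + 11)) = (675675/64)/(-90) = -15015/128
  a_2 = (3)(4)(-15015/128) / ((2 - 10)(2 + 11)) = (-45045/32)/(-104) = 3465/256
  a_0 = (1)(2)(3465/256) / ((0 - 10)(0 + 11)) = (3465/128)/(-110) = -63/256
Hence P_10(x) = 46189 x^10/256 - 109395 x^8/256 + 45045 x^6/128 - 15015 x^4/128 + 3465 x^2/256 - 63/256.

P_10(x); series = 46189 x^10/256 - 109395 x^8/256 + 45045 x^6/128 - 15015 x^4/128 + 3465 x^2/256 - 63/256


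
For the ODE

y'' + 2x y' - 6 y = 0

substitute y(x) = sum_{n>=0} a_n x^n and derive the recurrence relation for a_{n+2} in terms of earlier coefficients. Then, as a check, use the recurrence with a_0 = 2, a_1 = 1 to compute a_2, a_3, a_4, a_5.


Substitute y = sum_n a_n x^n.
y''(x) has coefficient (n+2)(n+1) a_{n+2} at x^n;
2 x y'(x) has coefficient 2 n a_n at x^n (shift);
-6 y(x) has coefficient -6 a_n at x^n.
Matching x^n: (n+2)(n+1) a_{n+2} + (2n - 6) a_n = 0.
Thus a_{n+2} = (-2n + 6) / ((n+1)(n+2)) * a_n.

Check with a_0 = 2, a_1 = 1 (apply the recurrence for n = 0, 1, 2, 3): a_0 = 2, a_1 = 1, a_2 = 6, a_3 = 2/3, a_4 = 1, a_5 = 0.

a_(n+2) = (-2n + 6) / ((n+1)(n+2)) * a_n; check: a_0 = 2, a_1 = 1, a_2 = 6, a_3 = 2/3, a_4 = 1, a_5 = 0


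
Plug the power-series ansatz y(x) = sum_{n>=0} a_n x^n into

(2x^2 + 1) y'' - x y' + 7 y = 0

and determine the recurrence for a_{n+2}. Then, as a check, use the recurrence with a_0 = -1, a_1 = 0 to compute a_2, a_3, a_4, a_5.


Substitute y = sum_n a_n x^n.
(1 + 2 x^2) y'' contributes (n+2)(n+1) a_{n+2} + 2 n(n-1) a_n at x^n.
-x y'(x) contributes -n a_n at x^n.
7 y(x) contributes 7 a_n at x^n.
Matching x^n: (n+2)(n+1) a_{n+2} + (2 n(n-1) - n + 7) a_n = 0.
Thus a_{n+2} = (-2 n(n-1) + n - 7) / ((n+1)(n+2)) * a_n.

Check with a_0 = -1, a_1 = 0 (apply the recurrence for n = 0, 1, 2, 3): a_0 = -1, a_1 = 0, a_2 = 7/2, a_3 = 0, a_4 = -21/8, a_5 = 0.

a_(n+2) = (-2 n(n-1) + n - 7) / ((n+1)(n+2)) * a_n; check: a_0 = -1, a_1 = 0, a_2 = 7/2, a_3 = 0, a_4 = -21/8, a_5 = 0


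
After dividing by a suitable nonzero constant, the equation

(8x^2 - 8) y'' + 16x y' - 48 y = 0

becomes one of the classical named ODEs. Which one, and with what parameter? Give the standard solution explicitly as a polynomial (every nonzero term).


All three coefficients share the factor -8; dividing through by -8 gives  (1 - x^2) y'' - 2x y' + 6 y = 0.
This matches the Legendre equation (1 - x^2) y'' - 2x y' + n(n+1) y = 0 (note the -2x y' term) with n(n+1) = 6, so n = 2; the polynomial solution is P_2(x).
With y = sum_k a_k x^k, matching x^k gives (k+2)(k+1) a_{k+2} = [k(k+1) - n(n+1)] a_k = (k - 2)(k + 3) a_k. The right side vanishes at k = 2, so the series with the parity of 2 terminates at degree 2.
Standard normalization (P_n(1) = 1): leading coefficient (2n)!/(2^n (n!)^2) = 24/(4*4) = 3/2, so a_2 = 3/2. Work downward with a_k = (k+1)(k+2) a_{k+2} / ((k - 2)(k + 3)):
  a_0 = (1)(2)(3/2) / ((0 - 2)(0 + 3)) = 3/(-6) = -1/2
Hence P_2(x) = 3 x^2/2 - 1/2.

P_2(x); series = 3 x^2/2 - 1/2


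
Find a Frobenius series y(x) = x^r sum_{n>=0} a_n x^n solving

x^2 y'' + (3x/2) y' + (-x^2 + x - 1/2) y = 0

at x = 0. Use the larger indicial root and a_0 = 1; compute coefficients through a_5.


Write in Frobenius form y'' + (p(x)/x) y' + (q(x)/x^2) y = 0:
  p(x) = 3/2,  q(x) = -x^2 + x - 1/2.
Indicial equation: r(r-1) + (3/2) r + (-1/2) = 0 -> roots r_1 = 1/2, r_2 = -1.
Take r = r_1 = 1/2. Let y(x) = x^r sum_{n>=0} a_n x^n with a_0 = 1.
Substitute y = x^r sum a_n x^n and match x^{r+n}. The recurrence is
  D(n) a_n + 1 a_{n-1} - 1 a_{n-2} = 0,  where D(n) = (r+n)(r+n-1) + (3/2)(r+n) + (-1/2).
  a_n = [-1 a_{n-1} + 1 a_{n-2}] / D(n).
Since the indicial polynomial factors as (r - r_1)(r - r_2), D(n) = (r_1 + n - r_1)(r_1 + n - r_2) = n(n + 3/2).
Evaluating step by step (a_0 = 1):
  n = 1: D(1) = 1(1 + 3/2) = 5/2; numerator = -1(1) = -1; a_1 = (-1)/(5/2) = -2/5
  n = 2: D(2) = 2(2 + 3/2) = 7; numerator = -1(-2/5) + 1(1) = 7/5; a_2 = (7/5)/(7) = 1/5
  n = 3: D(3) = 3(3 + 3/2) = 27/2; numerator = -1(1/5) + 1(-2/5) = -3/5; a_3 = (-3/5)/(27/2) = -2/45
  n = 4: D(4) = 4(4 + 3/2) = 22; numerator = -1(-2/45) + 1(1/5) = 11/45; a_4 = (11/45)/(22) = 1/90
  n = 5: D(5) = 5(5 + 3/2) = 65/2; numerator = -1(1/90) + 1(-2/45) = -1/18; a_5 = (-1/18)/(65/2) = -1/585

r = 1/2; a_0 = 1; a_1 = -2/5; a_2 = 1/5; a_3 = -2/45; a_4 = 1/90; a_5 = -1/585


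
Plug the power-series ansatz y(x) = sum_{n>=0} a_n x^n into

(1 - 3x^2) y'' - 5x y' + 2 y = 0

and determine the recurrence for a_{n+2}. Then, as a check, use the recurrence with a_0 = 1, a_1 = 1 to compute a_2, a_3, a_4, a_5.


Substitute y = sum_n a_n x^n.
(1 - 3 x^2) y'' contributes (n+2)(n+1) a_{n+2} - 3 n(n-1) a_n at x^n.
-5 x y'(x) contributes -5 n a_n at x^n.
2 y(x) contributes 2 a_n at x^n.
Matching x^n: (n+2)(n+1) a_{n+2} + (-3 n(n-1) - 5 n + 2) a_n = 0.
Thus a_{n+2} = (3 n(n-1) + 5 n - 2) / ((n+1)(n+2)) * a_n.

Check with a_0 = 1, a_1 = 1 (apply the recurrence for n = 0, 1, 2, 3): a_0 = 1, a_1 = 1, a_2 = -1, a_3 = 1/2, a_4 = -7/6, a_5 = 31/40.

a_(n+2) = (3 n(n-1) + 5 n - 2) / ((n+1)(n+2)) * a_n; check: a_0 = 1, a_1 = 1, a_2 = -1, a_3 = 1/2, a_4 = -7/6, a_5 = 31/40


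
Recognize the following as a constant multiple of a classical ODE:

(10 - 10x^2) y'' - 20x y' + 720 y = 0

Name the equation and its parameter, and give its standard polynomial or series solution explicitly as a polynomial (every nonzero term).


All three coefficients share the factor 10; dividing through by 10 gives  (1 - x^2) y'' - 2x y' + 72 y = 0.
This matches the Legendre equation (1 - x^2) y'' - 2x y' + n(n+1) y = 0 (note the -2x y' term) with n(n+1) = 72, so n = 8; the polynomial solution is P_8(x).
With y = sum_k a_k x^k, matching x^k gives (k+2)(k+1) a_{k+2} = [k(k+1) - n(n+1)] a_k = (k - 8)(k + 9) a_k. The right side vanishes at k = 8, so the series with the parity of 8 terminates at degree 8.
Standard normalization (P_n(1) = 1): leading coefficient (2n)!/(2^n (n!)^2) = 20922789888000/(256*1625702400) = 6435/128, so a_8 = 6435/128. Work downward with a_k = (k+1)(k+2) a_{k+2} / ((k - 8)(k + 9)):
  a_6 = (7)(8)(6435/128) / ((6 - 8)(6 + 9)) = (45045/16)/(-30) = -3003/32
  a_4 = (5)(6)(-3003/32) / ((4 - 8)(4 + 9)) = (-45045/16)/(-52) = 3465/64
  a_2 = (3)(4)(3465/64) / ((2 - 8)(2 + 9)) = (10395/16)/(-66) = -315/32
  a_0 = (1)(2)(-315/32) / ((0 - 8)(0 + 9)) = (-315/16)/(-72) = 35/128
Hence P_8(x) = 6435 x^8/128 - 3003 x^6/32 + 3465 x^4/64 - 315 x^2/32 + 35/128.

P_8(x); series = 6435 x^8/128 - 3003 x^6/32 + 3465 x^4/64 - 315 x^2/32 + 35/128


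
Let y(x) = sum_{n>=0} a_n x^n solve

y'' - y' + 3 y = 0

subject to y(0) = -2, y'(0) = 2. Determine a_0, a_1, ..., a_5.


Ansatz: y(x) = sum_{n>=0} a_n x^n, so y'(x) = sum_{n>=1} n a_n x^(n-1) and y''(x) = sum_{n>=2} n(n-1) a_n x^(n-2).
Substitute into P(x) y'' + Q(x) y' + R(x) y = 0 with P(x) = 1, Q(x) = -1, R(x) = 3, and match powers of x.
Initial conditions: a_0 = -2, a_1 = 2.
Setting the coefficient of each power of x to zero and solving order by order (substituting the coefficients already found):
  x^0: 2 a_2 - a_1 + 3 a_0 = 0  ->  2 a_2 = a_1 - 3 a_0 = 8  ->  a_2 = 4
  x^1: 6 a_3 - 2 a_2 + 3 a_1 = 0  ->  6 a_3 = 2 a_2 - 3 a_1 = 2  ->  a_3 = 1/3
  x^2: 12 a_4 - 3 a_3 + 3 a_2 = 0  ->  12 a_4 = 3 a_3 - 3 a_2 = -11  ->  a_4 = -11/12
  x^3: 20 a_5 - 4 a_4 + 3 a_3 = 0  ->  20 a_5 = 4 a_4 - 3 a_3 = -14/3  ->  a_5 = -7/30
Truncated series: y(x) = -2 + 2 x + 4 x^2 + (1/3) x^3 - (11/12) x^4 - (7/30) x^5 + O(x^6).

a_0 = -2; a_1 = 2; a_2 = 4; a_3 = 1/3; a_4 = -11/12; a_5 = -7/30


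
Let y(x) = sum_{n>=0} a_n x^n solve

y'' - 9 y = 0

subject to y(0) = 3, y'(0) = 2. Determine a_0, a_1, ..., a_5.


Ansatz: y(x) = sum_{n>=0} a_n x^n, so y'(x) = sum_{n>=1} n a_n x^(n-1) and y''(x) = sum_{n>=2} n(n-1) a_n x^(n-2).
Substitute into P(x) y'' + Q(x) y' + R(x) y = 0 with P(x) = 1, Q(x) = 0, R(x) = -9, and match powers of x.
Initial conditions: a_0 = 3, a_1 = 2.
Setting the coefficient of each power of x to zero and solving order by order (substituting the coefficients already found):
  x^0: 2 a_2 - 9 a_0 = 0  ->  2 a_2 = 9 a_0 = 27  ->  a_2 = 27/2
  x^1: 6 a_3 - 9 a_1 = 0  ->  6 a_3 = 9 a_1 = 18  ->  a_3 = 3
  x^2: 12 a_4 - 9 a_2 = 0  ->  12 a_4 = 9 a_2 = 243/2  ->  a_4 = 81/8
  x^3: 20 a_5 - 9 a_3 = 0  ->  20 a_5 = 9 a_3 = 27  ->  a_5 = 27/20
Truncated series: y(x) = 3 + 2 x + (27/2) x^2 + 3 x^3 + (81/8) x^4 + (27/20) x^5 + O(x^6).

a_0 = 3; a_1 = 2; a_2 = 27/2; a_3 = 3; a_4 = 81/8; a_5 = 27/20


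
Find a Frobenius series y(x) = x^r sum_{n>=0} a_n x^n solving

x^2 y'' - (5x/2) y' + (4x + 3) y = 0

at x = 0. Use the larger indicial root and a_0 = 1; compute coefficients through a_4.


Write in Frobenius form y'' + (p(x)/x) y' + (q(x)/x^2) y = 0:
  p(x) = -5/2,  q(x) = 4x + 3.
Indicial equation: r(r-1) + (-5/2) r + (3) = 0 -> roots r_1 = 2, r_2 = 3/2.
Take r = r_1 = 2. Let y(x) = x^r sum_{n>=0} a_n x^n with a_0 = 1.
Substitute y = x^r sum a_n x^n and match x^{r+n}. The recurrence is
  D(n) a_n + 4 a_{n-1} = 0,  where D(n) = (r+n)(r+n-1) + (-5/2)(r+n) + (3).
  a_n = -4 / D(n) * a_{n-1}.
Since the indicial polynomial factors as (r - r_1)(r - r_2), D(n) = (r_1 + n - r_1)(r_1 + n - r_2) = n(n + 1/2).
Evaluating step by step (a_0 = 1):
  n = 1: D(1) = 1(1 + 1/2) = 3/2; numerator = -4(1) = -4; a_1 = (-4)/(3/2) = -8/3
  n = 2: D(2) = 2(2 + 1/2) = 5; numerator = -4(-8/3) = 32/3; a_2 = (32/3)/(5) = 32/15
  n = 3: D(3) = 3(3 + 1/2) = 21/2; numerator = -4(32/15) = -128/15; a_3 = (-128/15)/(21/2) = -256/315
  n = 4: D(4) = 4(4 + 1/2) = 18; numerator = -4(-256/315) = 1024/315; a_4 = (1024/315)/(18) = 512/2835

r = 2; a_0 = 1; a_1 = -8/3; a_2 = 32/15; a_3 = -256/315; a_4 = 512/2835


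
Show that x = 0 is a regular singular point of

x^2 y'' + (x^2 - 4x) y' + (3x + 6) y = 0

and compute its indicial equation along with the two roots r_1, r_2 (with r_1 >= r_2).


Divide by x^2 to reach normal form y'' + P_1(x) y' + P_2(x) y = 0 with P_1(x) = 1 - 4/x and P_2(x) = 3/x + 6/x^2.
x = 0 is a singular point because the y'-coefficient 1 - 4/x has a pole at x = 0 and the y-coefficient 3/x + 6/x^2 has a pole at x = 0.
It is a regular singular point because x P_1(x) = p(x) = x - 4 and x^2 P_2(x) = q(x) = 3x + 6 are polynomials, hence analytic at x = 0.
p(0) = -4,  q(0) = 6.
Indicial equation: r(r-1) + p(0) r + q(0) = 0, i.e. r^2 + (p(0) - 1) r + q(0) = 0, i.e. r^2 - 5 r + 6 = 0.
Discriminant: (-5)^2 - 4(6) = 1, so r = (5 ± 1)/2.
Solving: r_1 = 3, r_2 = 2.

indicial: r^2 - 5 r + 6 = 0; roots r_1 = 3, r_2 = 2


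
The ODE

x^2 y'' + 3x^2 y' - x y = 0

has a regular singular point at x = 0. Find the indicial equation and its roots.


Divide by x^2 to reach normal form y'' + P_1(x) y' + P_2(x) y = 0 with P_1(x) = 3 and P_2(x) = -1/x.
x = 0 is a singular point because the y-coefficient -1/x has a pole at x = 0.
It is a regular singular point because x P_1(x) = p(x) = 3x and x^2 P_2(x) = q(x) = -x are polynomials, hence analytic at x = 0.
p(0) = 0,  q(0) = 0.
Indicial equation: r(r-1) + p(0) r + q(0) = 0, i.e. r^2 + (p(0) - 1) r + q(0) = 0, i.e. r^2 - 1 r = 0.
Discriminant: (-1)^2 - 4(0) = 1, so r = (1 ± 1)/2.
Solving: r_1 = 1, r_2 = 0.

indicial: r^2 - 1 r = 0; roots r_1 = 1, r_2 = 0


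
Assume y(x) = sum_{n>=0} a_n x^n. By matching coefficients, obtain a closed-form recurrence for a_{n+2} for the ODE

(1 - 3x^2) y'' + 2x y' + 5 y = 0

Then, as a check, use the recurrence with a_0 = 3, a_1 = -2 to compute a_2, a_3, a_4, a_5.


Substitute y = sum_n a_n x^n.
(1 - 3 x^2) y'' contributes (n+2)(n+1) a_{n+2} - 3 n(n-1) a_n at x^n.
2 x y'(x) contributes 2 n a_n at x^n.
5 y(x) contributes 5 a_n at x^n.
Matching x^n: (n+2)(n+1) a_{n+2} + (-3 n(n-1) + 2 n + 5) a_n = 0.
Thus a_{n+2} = (3 n(n-1) - 2 n - 5) / ((n+1)(n+2)) * a_n.

Check with a_0 = 3, a_1 = -2 (apply the recurrence for n = 0, 1, 2, 3): a_0 = 3, a_1 = -2, a_2 = -15/2, a_3 = 7/3, a_4 = 15/8, a_5 = 49/60.

a_(n+2) = (3 n(n-1) - 2 n - 5) / ((n+1)(n+2)) * a_n; check: a_0 = 3, a_1 = -2, a_2 = -15/2, a_3 = 7/3, a_4 = 15/8, a_5 = 49/60


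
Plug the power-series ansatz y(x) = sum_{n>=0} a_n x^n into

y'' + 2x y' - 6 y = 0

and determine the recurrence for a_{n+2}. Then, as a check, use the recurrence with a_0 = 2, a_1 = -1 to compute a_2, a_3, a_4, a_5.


Substitute y = sum_n a_n x^n.
y''(x) has coefficient (n+2)(n+1) a_{n+2} at x^n;
2 x y'(x) has coefficient 2 n a_n at x^n (shift);
-6 y(x) has coefficient -6 a_n at x^n.
Matching x^n: (n+2)(n+1) a_{n+2} + (2n - 6) a_n = 0.
Thus a_{n+2} = (-2n + 6) / ((n+1)(n+2)) * a_n.

Check with a_0 = 2, a_1 = -1 (apply the recurrence for n = 0, 1, 2, 3): a_0 = 2, a_1 = -1, a_2 = 6, a_3 = -2/3, a_4 = 1, a_5 = 0.

a_(n+2) = (-2n + 6) / ((n+1)(n+2)) * a_n; check: a_0 = 2, a_1 = -1, a_2 = 6, a_3 = -2/3, a_4 = 1, a_5 = 0


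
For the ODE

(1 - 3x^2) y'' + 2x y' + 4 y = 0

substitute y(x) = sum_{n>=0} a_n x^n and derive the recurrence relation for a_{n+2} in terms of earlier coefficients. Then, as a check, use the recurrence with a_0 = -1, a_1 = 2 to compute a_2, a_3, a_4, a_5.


Substitute y = sum_n a_n x^n.
(1 - 3 x^2) y'' contributes (n+2)(n+1) a_{n+2} - 3 n(n-1) a_n at x^n.
2 x y'(x) contributes 2 n a_n at x^n.
4 y(x) contributes 4 a_n at x^n.
Matching x^n: (n+2)(n+1) a_{n+2} + (-3 n(n-1) + 2 n + 4) a_n = 0.
Thus a_{n+2} = (3 n(n-1) - 2 n - 4) / ((n+1)(n+2)) * a_n.

Check with a_0 = -1, a_1 = 2 (apply the recurrence for n = 0, 1, 2, 3): a_0 = -1, a_1 = 2, a_2 = 2, a_3 = -2, a_4 = -1/3, a_5 = -4/5.

a_(n+2) = (3 n(n-1) - 2 n - 4) / ((n+1)(n+2)) * a_n; check: a_0 = -1, a_1 = 2, a_2 = 2, a_3 = -2, a_4 = -1/3, a_5 = -4/5
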